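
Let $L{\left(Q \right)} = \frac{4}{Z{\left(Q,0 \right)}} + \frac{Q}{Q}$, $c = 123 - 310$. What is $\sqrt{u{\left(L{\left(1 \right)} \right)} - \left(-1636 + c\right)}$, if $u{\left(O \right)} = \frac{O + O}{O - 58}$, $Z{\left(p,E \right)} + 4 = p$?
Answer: $\frac{\sqrt{2233189}}{35} \approx 42.697$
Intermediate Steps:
$c = -187$
$Z{\left(p,E \right)} = -4 + p$
$L{\left(Q \right)} = 1 + \frac{4}{-4 + Q}$ ($L{\left(Q \right)} = \frac{4}{-4 + Q} + \frac{Q}{Q} = \frac{4}{-4 + Q} + 1 = 1 + \frac{4}{-4 + Q}$)
$u{\left(O \right)} = \frac{2 O}{-58 + O}$
$\sqrt{u{\left(L{\left(1 \right)} \right)} - \left(-1636 + c\right)} = \sqrt{\frac{2 \cdot 1 \frac{1}{-4 + 1}}{-58 + 1 \frac{1}{-4 + 1}} + \left(1636 - -187\right)} = \sqrt{\frac{2 \cdot 1 \frac{1}{-3}}{-58 + 1 \frac{1}{-3}} + \left(1636 + 187\right)} = \sqrt{\frac{2 \cdot 1 \left(- \frac{1}{3}\right)}{-58 + 1 \left(- \frac{1}{3}\right)} + 1823} = \sqrt{2 \left(- \frac{1}{3}\right) \frac{1}{-58 - \frac{1}{3}} + 1823} = \sqrt{2 \left(- \frac{1}{3}\right) \frac{1}{- \frac{175}{3}} + 1823} = \sqrt{2 \left(- \frac{1}{3}\right) \left(- \frac{3}{175}\right) + 1823} = \sqrt{\frac{2}{175} + 1823} = \sqrt{\frac{319027}{175}} = \frac{\sqrt{2233189}}{35}$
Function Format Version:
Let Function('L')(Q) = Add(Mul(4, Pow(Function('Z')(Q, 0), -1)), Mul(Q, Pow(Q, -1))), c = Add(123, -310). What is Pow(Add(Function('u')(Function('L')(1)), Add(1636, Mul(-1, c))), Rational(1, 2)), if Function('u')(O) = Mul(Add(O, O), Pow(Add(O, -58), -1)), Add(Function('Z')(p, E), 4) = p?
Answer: Mul(Rational(1, 35), Pow(2233189, Rational(1, 2))) ≈ 42.697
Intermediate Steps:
c = -187
Function('Z')(p, E) = Add(-4, p)
Function('L')(Q) = Add(1, Mul(4, Pow(Add(-4, Q), -1))) (Function('L')(Q) = Add(Mul(4, Pow(Add(-4, Q), -1)), Mul(Q, Pow(Q, -1))) = Add(Mul(4, Pow(Add(-4, Q), -1)), 1) = Add(1, Mul(4, Pow(Add(-4, Q), -1))))
Function('u')(O) = Mul(2, O, Pow(Add(-58, O), -1)) (Function('u')(O) = Mul(Mul(2, O), Pow(Add(-58, O), -1)) = Mul(2, O, Pow(Add(-58, O), -1)))
Pow(Add(Function('u')(Function('L')(1)), Add(1636, Mul(-1, c))), Rational(1, 2)) = Pow(Add(Mul(2, Mul(1, Pow(Add(-4, 1), -1)), Pow(Add(-58, Mul(1, Pow(Add(-4, 1), -1))), -1)), Add(1636, Mul(-1, -187))), Rational(1, 2)) = Pow(Add(Mul(2, Mul(1, Pow(-3, -1)), Pow(Add(-58, Mul(1, Pow(-3, -1))), -1)), Add(1636, 187)), Rational(1, 2)) = Pow(Add(Mul(2, Mul(1, Rational(-1, 3)), Pow(Add(-58, Mul(1, Rational(-1, 3))), -1)), 1823), Rational(1, 2)) = Pow(Add(Mul(2, Rational(-1, 3), Pow(Add(-58, Rational(-1, 3)), -1)), 1823), Rational(1, 2)) = Pow(Add(Mul(2, Rational(-1, 3), Pow(Rational(-175, 3), -1)), 1823), Rational(1, 2)) = Pow(Add(Mul(2, Rational(-1, 3), Rational(-3, 175)), 1823), Rational(1, 2)) = Pow(Add(Rational(2, 175), 1823), Rational(1, 2)) = Pow(Rational(319027, 175), Rational(1, 2)) = Mul(Rational(1, 35), Pow(2233189, Rational(1, 2)))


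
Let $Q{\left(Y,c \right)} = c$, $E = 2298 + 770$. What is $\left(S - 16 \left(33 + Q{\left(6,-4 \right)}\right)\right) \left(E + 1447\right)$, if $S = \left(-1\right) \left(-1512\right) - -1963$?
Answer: $13594665$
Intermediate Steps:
$E = 3068$
$S = 3475$ ($S = 1512 + 1963 = 3475$)
$\left(S - 16 \left(33 + Q{\left(6,-4 \right)}\right)\right) \left(E + 1447\right) = \left(3475 - 16 \left(33 - 4\right)\right) \left(3068 + 1447\right) = \left(3475 - 464\right) 4515 = 3011 \cdot 4515 = 13594665$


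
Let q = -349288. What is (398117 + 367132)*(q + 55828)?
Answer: -224569971540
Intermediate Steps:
(398117 + 367132)*(q + 55828) = (398117 + 367132)*(-349288 + 55828) = 765249*(-293460) = -224569971540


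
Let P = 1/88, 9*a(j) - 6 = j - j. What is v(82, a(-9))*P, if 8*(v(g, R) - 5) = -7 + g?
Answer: 115/704 ≈ 0.16335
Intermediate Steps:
a(j) = ⅔ (a(j) = ⅔ + (j - j)/9 = ⅔ + (⅑)*0 = ⅔ + 0 = ⅔)
v(g, R) = 33/8 + g/8 (v(g, R) = 5 + (-7 + g)/8 = 5 + (-7/8 + g/8) = 33/8 + g/8)
P = 1/88 ≈ 0.011364
v(82, a(-9))*P = (33/8 + (⅛)*82)*(1/88) = (33/8 + 41/4)*(1/88) = (115/8)*(1/88) = 115/704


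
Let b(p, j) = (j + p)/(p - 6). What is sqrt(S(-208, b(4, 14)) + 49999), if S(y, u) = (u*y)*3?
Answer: 7*sqrt(1135) ≈ 235.83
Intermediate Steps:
b(p, j) = (j + p)/(-6 + p)
S(y, u) = 3*u*y
sqrt(S(-208, b(4, 14)) + 49999) = sqrt(3*((14 + 4)/(-6 + 4))*(-208) + 49999) = sqrt(3*(18/(-2))*(-208) + 49999) = sqrt(3*(-1/2*18)*(-208) + 49999) = sqrt(3*(-9)*(-208) + 49999) = sqrt(5616 + 49999) = sqrt(55615) = 7*sqrt(1135)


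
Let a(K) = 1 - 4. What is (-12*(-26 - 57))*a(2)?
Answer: -2988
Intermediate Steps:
a(K) = -3
(-12*(-26 - 57))*a(2) = -12*(-26 - 57)*(-3) = -12*(-83)*(-3) = 996*(-3) = -2988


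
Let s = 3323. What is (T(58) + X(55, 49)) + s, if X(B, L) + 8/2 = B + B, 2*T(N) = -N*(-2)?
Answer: 3487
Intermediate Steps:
T(N) = N (T(N) = (-N*(-2))/2 = (2*N)/2 = N)
X(B, L) = -4 + 2*B (X(B, L) = -4 + (B + B) = -4 + 2*B)
(T(58) + X(55, 49)) + s = (58 + (-4 + 2*55)) + 3323 = (58 + (-4 + 110)) + 3323 = (58 + 106) + 3323 = 164 + 3323 = 3487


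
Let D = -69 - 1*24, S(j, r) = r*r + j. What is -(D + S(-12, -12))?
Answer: -39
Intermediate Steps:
S(j, r) = j + r² (S(j, r) = r² + j = j + r²)
D = -93 (D = -69 - 24 = -93)
-(D + S(-12, -12)) = -(-93 + (-12 + (-12)²)) = -(-93 + (-12 + 144)) = -(-93 + 132) = -1*39 = -39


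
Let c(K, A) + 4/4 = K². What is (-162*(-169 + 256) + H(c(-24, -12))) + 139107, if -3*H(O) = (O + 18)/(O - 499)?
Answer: 28502371/228 ≈ 1.2501e+5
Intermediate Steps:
c(K, A) = -1 + K²
H(O) = -(18 + O)/(3*(-499 + O)) (H(O) = -(O + 18)/(3*(O - 499)) = -(18 + O)/(3*(-499 + O)))
(-162*(-169 + 256) + H(c(-24, -12))) + 139107 = (-162*(-169 + 256) + (-18 - (-1 + (-24)²))/(3*(-499 + (-1 + (-24)²)))) + 139107 = (-162*87 + (-18 - (-1 + 576))/(3*(-499 + (-1 + 576)))) + 139107 = (-14094 + (-18 - 1*575)/(3*(-499 + 575))) + 139107 = (-14094 + (⅓)*(-18 - 575)/76) + 139107 = (-14094 + (⅓)*(1/76)*(-593)) + 139107 = (-14094 - 593/228) + 139107 = -3214025/228 + 139107 = 28502371/228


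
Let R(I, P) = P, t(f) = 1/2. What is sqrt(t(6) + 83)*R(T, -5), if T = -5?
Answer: -5*sqrt(334)/2 ≈ -45.689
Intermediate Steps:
t(f) = 1/2
sqrt(t(6) + 83)*R(T, -5) = sqrt(1/2 + 83)*(-5) = sqrt(167/2)*(-5) = (sqrt(334)/2)*(-5) = -5*sqrt(334)/2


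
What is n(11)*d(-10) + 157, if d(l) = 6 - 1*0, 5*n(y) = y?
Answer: 851/5 ≈ 170.20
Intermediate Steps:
n(y) = y/5
d(l) = 6 (d(l) = 6 + 0 = 6)
n(11)*d(-10) + 157 = ((⅕)*11)*6 + 157 = (11/5)*6 + 157 = 66/5 + 157 = 851/5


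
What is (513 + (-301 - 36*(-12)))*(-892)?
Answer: -574448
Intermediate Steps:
(513 + (-301 - 36*(-12)))*(-892) = (513 + (-301 - 1*(-432)))*(-892) = (513 + (-301 + 432))*(-892) = (513 + 131)*(-892) = 644*(-892) = -574448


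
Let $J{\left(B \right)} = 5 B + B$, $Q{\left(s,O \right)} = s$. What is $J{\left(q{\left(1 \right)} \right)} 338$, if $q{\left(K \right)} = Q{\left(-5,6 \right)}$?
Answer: $-10140$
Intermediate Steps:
$q{\left(K \right)} = -5$
$J{\left(B \right)} = 6 B$
$J{\left(q{\left(1 \right)} \right)} 338 = 6 \left(-5\right) 338 = \left(-30\right) 338 = -10140$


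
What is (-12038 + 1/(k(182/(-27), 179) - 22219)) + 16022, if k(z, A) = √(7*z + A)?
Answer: 53104581537879/13329463388 - 3*√10677/13329463388 ≈ 3984.0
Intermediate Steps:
k(z, A) = √(A + 7*z)
(-12038 + 1/(k(182/(-27), 179) - 22219)) + 16022 = (-12038 + 1/(√(179 + 7*(182/(-27))) - 22219)) + 16022 = (-12038 + 1/(√(179 + 7*(182*(-1/27))) - 22219)) + 16022 = (-12038 + 1/(√(179 + 7*(-182/27)) - 22219)) + 16022 = (-12038 + 1/(√(179 - 1274/27) - 22219)) + 16022 = (-12038 + 1/(√(3559/27) - 22219)) + 16022 = (-12038 + 1/(√10677/9 - 22219)) + 16022 = (-12038 + 1/(-22219 + √10677/9)) + 16022 = 3984 + 1/(-22219 + √10677/9)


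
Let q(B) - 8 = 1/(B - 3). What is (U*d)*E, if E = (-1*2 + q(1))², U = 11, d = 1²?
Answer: 1331/4 ≈ 332.75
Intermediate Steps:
d = 1
q(B) = 8 + 1/(-3 + B) (q(B) = 8 + 1/(B - 3) = 8 + 1/(-3 + B))
E = 121/4 (E = (-1*2 + (-23 + 8*1)/(-3 + 1))² = (-2 + (-23 + 8)/(-2))² = (-2 - ½*(-15))² = (-2 + 15/2)² = (11/2)² = 121/4 ≈ 30.250)
(U*d)*E = (11*1)*(121/4) = 11*(121/4) = 1331/4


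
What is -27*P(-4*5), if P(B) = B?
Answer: 540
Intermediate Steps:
-27*P(-4*5) = -(-108)*5 = -27*(-20) = 540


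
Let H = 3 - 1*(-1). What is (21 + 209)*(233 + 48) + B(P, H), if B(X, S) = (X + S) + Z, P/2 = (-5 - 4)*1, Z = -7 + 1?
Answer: 64610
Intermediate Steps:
Z = -6
H = 4 (H = 3 + 1 = 4)
P = -18 (P = 2*((-5 - 4)*1) = 2*(-9*1) = 2*(-9) = -18)
B(X, S) = -6 + S + X (B(X, S) = (X + S) - 6 = (S + X) - 6 = -6 + S + X)
(21 + 209)*(233 + 48) + B(P, H) = (21 + 209)*(233 + 48) + (-6 + 4 - 18) = 230*281 - 20 = 64630 - 20 = 64610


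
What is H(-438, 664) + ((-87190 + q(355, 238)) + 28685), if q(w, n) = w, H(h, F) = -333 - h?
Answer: -58045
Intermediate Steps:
H(-438, 664) + ((-87190 + q(355, 238)) + 28685) = (-333 - 1*(-438)) + ((-87190 + 355) + 28685) = (-333 + 438) + (-86835 + 28685) = 105 - 58150 = -58045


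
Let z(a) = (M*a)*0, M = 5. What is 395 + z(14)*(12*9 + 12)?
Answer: 395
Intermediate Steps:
z(a) = 0 (z(a) = (5*a)*0 = 0)
395 + z(14)*(12*9 + 12) = 395 + 0*(12*9 + 12) = 395 + 0*(108 + 12) = 395 + 0*120 = 395 + 0 = 395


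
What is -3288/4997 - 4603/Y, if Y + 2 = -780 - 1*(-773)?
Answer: 22971599/44973 ≈ 510.79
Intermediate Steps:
Y = -9 (Y = -2 + (-780 - 1*(-773)) = -2 + (-780 + 773) = -2 - 7 = -9)
-3288/4997 - 4603/Y = -3288/4997 - 4603/(-9) = -3288*1/4997 - 4603*(-⅑) = -3288/4997 + 4603/9 = 22971599/44973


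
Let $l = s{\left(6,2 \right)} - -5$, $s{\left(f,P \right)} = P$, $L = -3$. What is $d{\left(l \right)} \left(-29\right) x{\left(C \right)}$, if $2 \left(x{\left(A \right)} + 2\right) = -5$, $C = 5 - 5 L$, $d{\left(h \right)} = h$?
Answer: $\frac{1827}{2} \approx 913.5$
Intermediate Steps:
$l = 7$ ($l = 2 - -5 = 2 + 5 = 7$)
$C = 20$ ($C = 5 - -15 = 5 + 15 = 20$)
$x{\left(A \right)} = - \frac{9}{2}$ ($x{\left(A \right)} = -2 + \frac{1}{2} \left(-5\right) = -2 - \frac{5}{2} = - \frac{9}{2}$)
$d{\left(l \right)} \left(-29\right) x{\left(C \right)} = 7 \left(-29\right) \left(- \frac{9}{2}\right) = \left(-203\right) \left(- \frac{9}{2}\right) = \frac{1827}{2}$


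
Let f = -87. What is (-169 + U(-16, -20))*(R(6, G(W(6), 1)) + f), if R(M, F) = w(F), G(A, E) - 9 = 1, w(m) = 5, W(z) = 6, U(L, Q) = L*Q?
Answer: -12382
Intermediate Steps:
G(A, E) = 10 (G(A, E) = 9 + 1 = 10)
R(M, F) = 5
(-169 + U(-16, -20))*(R(6, G(W(6), 1)) + f) = (-169 - 16*(-20))*(5 - 87) = (-169 + 320)*(-82) = 151*(-82) = -12382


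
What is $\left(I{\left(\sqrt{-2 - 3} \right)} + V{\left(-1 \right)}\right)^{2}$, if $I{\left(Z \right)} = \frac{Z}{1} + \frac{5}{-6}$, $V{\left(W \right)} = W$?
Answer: $\frac{\left(11 - 6 i \sqrt{5}\right)^{2}}{36} \approx -1.6389 - 8.1989 i$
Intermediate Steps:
$I{\left(Z \right)} = - \frac{5}{6} + Z$ ($I{\left(Z \right)} = Z 1 + 5 \left(- \frac{1}{6}\right) = Z - \frac{5}{6} = - \frac{5}{6} + Z$)
$\left(I{\left(\sqrt{-2 - 3} \right)} + V{\left(-1 \right)}\right)^{2} = \left(\left(- \frac{5}{6} + \sqrt{-2 - 3}\right) - 1\right)^{2} = \left(\left(- \frac{5}{6} + \sqrt{-5}\right) - 1\right)^{2} = \left(\left(- \frac{5}{6} + i \sqrt{5}\right) - 1\right)^{2} = \left(- \frac{11}{6} + i \sqrt{5}\right)^{2}$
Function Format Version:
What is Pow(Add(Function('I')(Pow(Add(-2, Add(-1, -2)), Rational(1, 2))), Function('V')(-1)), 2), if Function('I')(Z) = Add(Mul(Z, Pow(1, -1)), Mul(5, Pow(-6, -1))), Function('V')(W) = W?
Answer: Mul(Rational(1, 36), Pow(Add(11, Mul(-6, I, Pow(5, Rational(1, 2)))), 2)) ≈ Add(-1.6389, Mul(-8.1989, I))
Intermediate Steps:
Function('I')(Z) = Add(Rational(-5, 6), Z) (Function('I')(Z) = Add(Mul(Z, 1), Mul(5, Rational(-1, 6))) = Add(Z, Rational(-5, 6)) = Add(Rational(-5, 6), Z))
Pow(Add(Function('I')(Pow(Add(-2, Add(-1, -2)), Rational(1, 2))), Function('V')(-1)), 2) = Pow(Add(Add(Rational(-5, 6), Pow(Add(-2, Add(-1, -2)), Rational(1, 2))), -1), 2) = Pow(Add(Add(Rational(-5, 6), Pow(Add(-2, -3), Rational(1, 2))), -1), 2) = Pow(Add(Add(Rational(-5, 6), Pow(-5, Rational(1, 2))), -1), 2) = Pow(Add(Add(Rational(-5, 6), Mul(I, Pow(5, Rational(1, 2)))), -1), 2) = Pow(Add(Rational(-11, 6), Mul(I, Pow(5, Rational(1, 2)))), 2)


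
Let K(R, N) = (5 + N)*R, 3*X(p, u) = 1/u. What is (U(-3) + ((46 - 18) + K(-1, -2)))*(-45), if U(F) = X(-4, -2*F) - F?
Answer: -2525/2 ≈ -1262.5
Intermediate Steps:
X(p, u) = 1/(3*u)
K(R, N) = R*(5 + N)
U(F) = -F - 1/(6*F) (U(F) = 1/(3*((-2*F))) - F = (-1/(2*F))/3 - F = -1/(6*F) - F = -F - 1/(6*F))
(U(-3) + ((46 - 18) + K(-1, -2)))*(-45) = ((-1*(-3) - ⅙/(-3)) + ((46 - 18) - (5 - 2)))*(-45) = ((3 - ⅙*(-⅓)) + (28 - 1*3))*(-45) = ((3 + 1/18) + (28 - 3))*(-45) = (55/18 + 25)*(-45) = (505/18)*(-45) = -2525/2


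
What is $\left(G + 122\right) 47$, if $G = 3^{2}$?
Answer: $6157$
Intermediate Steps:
$G = 9$
$\left(G + 122\right) 47 = \left(9 + 122\right) 47 = 131 \cdot 47 = 6157$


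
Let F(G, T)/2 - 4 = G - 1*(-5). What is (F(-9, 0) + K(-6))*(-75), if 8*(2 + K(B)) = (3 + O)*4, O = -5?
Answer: 225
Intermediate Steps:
K(B) = -3 (K(B) = -2 + ((3 - 5)*4)/8 = -2 + (-2*4)/8 = -2 + (⅛)*(-8) = -2 - 1 = -3)
F(G, T) = 18 + 2*G (F(G, T) = 8 + 2*(G - 1*(-5)) = 8 + 2*(G + 5) = 8 + 2*(5 + G) = 8 + (10 + 2*G) = 18 + 2*G)
(F(-9, 0) + K(-6))*(-75) = ((18 + 2*(-9)) - 3)*(-75) = ((18 - 18) - 3)*(-75) = (0 - 3)*(-75) = -3*(-75) = 225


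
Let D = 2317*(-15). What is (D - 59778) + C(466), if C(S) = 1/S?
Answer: -44052377/466 ≈ -94533.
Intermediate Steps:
D = -34755
(D - 59778) + C(466) = (-34755 - 59778) + 1/466 = -94533 + 1/466 = -44052377/466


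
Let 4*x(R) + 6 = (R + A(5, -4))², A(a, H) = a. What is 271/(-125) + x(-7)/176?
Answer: -95517/44000 ≈ -2.1708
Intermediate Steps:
x(R) = -3/2 + (5 + R)²/4 (x(R) = -3/2 + (R + 5)²/4 = -3/2 + (5 + R)²/4)
271/(-125) + x(-7)/176 = 271/(-125) + (-3/2 + (5 - 7)²/4)/176 = 271*(-1/125) + (-3/2 + (¼)*(-2)²)*(1/176) = -271/125 + (-3/2 + (¼)*4)*(1/176) = -271/125 + (-3/2 + 1)*(1/176) = -271/125 - ½*1/176 = -271/125 - 1/352 = -95517/44000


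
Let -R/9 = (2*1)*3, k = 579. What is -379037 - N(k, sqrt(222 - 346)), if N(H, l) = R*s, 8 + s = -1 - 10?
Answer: -380063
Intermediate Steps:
s = -19 (s = -8 + (-1 - 10) = -8 - 11 = -19)
R = -54 (R = -9*2*1*3 = -18*3 = -9*6 = -54)
N(H, l) = 1026 (N(H, l) = -54*(-19) = 1026)
-379037 - N(k, sqrt(222 - 346)) = -379037 - 1*1026 = -379037 - 1026 = -380063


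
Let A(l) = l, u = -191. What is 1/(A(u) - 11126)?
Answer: -1/11317 ≈ -8.8363e-5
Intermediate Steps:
1/(A(u) - 11126) = 1/(-191 - 11126) = 1/(-11317) = -1/11317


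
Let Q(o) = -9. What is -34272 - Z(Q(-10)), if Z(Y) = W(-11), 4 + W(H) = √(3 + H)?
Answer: -34268 - 2*I*√2 ≈ -34268.0 - 2.8284*I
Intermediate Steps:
W(H) = -4 + √(3 + H)
Z(Y) = -4 + 2*I*√2 (Z(Y) = -4 + √(3 - 11) = -4 + √(-8) = -4 + 2*I*√2)
-34272 - Z(Q(-10)) = -34272 - (-4 + 2*I*√2) = -34272 + (4 - 2*I*√2) = -34268 - 2*I*√2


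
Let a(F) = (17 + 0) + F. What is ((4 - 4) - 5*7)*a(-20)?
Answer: 105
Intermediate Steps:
a(F) = 17 + F
((4 - 4) - 5*7)*a(-20) = ((4 - 4) - 5*7)*(17 - 20) = (0 - 35)*(-3) = -35*(-3) = 105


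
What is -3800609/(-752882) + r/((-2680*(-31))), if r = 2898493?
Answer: 1248988901273/31274718280 ≈ 39.936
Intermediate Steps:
-3800609/(-752882) + r/((-2680*(-31))) = -3800609/(-752882) + 2898493/((-2680*(-31))) = -3800609*(-1/752882) + 2898493/83080 = 3800609/752882 + 2898493*(1/83080) = 3800609/752882 + 2898493/83080 = 1248988901273/31274718280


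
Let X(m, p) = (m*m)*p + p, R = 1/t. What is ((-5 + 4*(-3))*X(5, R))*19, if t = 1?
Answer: -8398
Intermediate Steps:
R = 1 (R = 1/1 = 1)
X(m, p) = p + p*m**2 (X(m, p) = m**2*p + p = p*m**2 + p = p + p*m**2)
((-5 + 4*(-3))*X(5, R))*19 = ((-5 + 4*(-3))*(1*(1 + 5**2)))*19 = ((-5 - 12)*(1*(1 + 25)))*19 = -17*26*19 = -442*19 = -8398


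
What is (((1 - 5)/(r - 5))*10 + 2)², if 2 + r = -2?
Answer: 3364/81 ≈ 41.531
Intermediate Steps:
r = -4 (r = -2 - 2 = -4)
(((1 - 5)/(r - 5))*10 + 2)² = (((1 - 5)/(-4 - 5))*10 + 2)² = (-4/(-9)*10 + 2)² = (-4*(-⅑)*10 + 2)² = ((4/9)*10 + 2)² = (40/9 + 2)² = (58/9)² = 3364/81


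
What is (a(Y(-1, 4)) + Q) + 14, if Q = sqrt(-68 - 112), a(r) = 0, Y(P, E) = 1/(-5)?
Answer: 14 + 6*I*sqrt(5) ≈ 14.0 + 13.416*I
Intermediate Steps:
Y(P, E) = -1/5
Q = 6*I*sqrt(5) (Q = sqrt(-180) = 6*I*sqrt(5) ≈ 13.416*I)
(a(Y(-1, 4)) + Q) + 14 = (0 + 6*I*sqrt(5)) + 14 = 6*I*sqrt(5) + 14 = 14 + 6*I*sqrt(5)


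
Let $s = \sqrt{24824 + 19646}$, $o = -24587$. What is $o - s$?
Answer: $-24587 - \sqrt{44470} \approx -24798.0$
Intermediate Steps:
$s = \sqrt{44470} \approx 210.88$
$o - s = -24587 - \sqrt{44470}$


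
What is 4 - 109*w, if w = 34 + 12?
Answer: -5010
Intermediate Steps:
w = 46
4 - 109*w = 4 - 109*46 = 4 - 5014 = -5010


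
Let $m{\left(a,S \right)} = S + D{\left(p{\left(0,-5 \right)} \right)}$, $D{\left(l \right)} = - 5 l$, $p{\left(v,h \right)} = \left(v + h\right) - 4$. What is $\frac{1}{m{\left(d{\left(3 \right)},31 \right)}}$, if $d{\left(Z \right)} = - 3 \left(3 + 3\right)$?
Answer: $\frac{1}{76} \approx 0.013158$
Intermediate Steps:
$p{\left(v,h \right)} = -4 + h + v$ ($p{\left(v,h \right)} = \left(h + v\right) - 4 = -4 + h + v$)
$d{\left(Z \right)} = -18$ ($d{\left(Z \right)} = \left(-3\right) 6 = -18$)
$m{\left(a,S \right)} = 45 + S$ ($m{\left(a,S \right)} = S - 5 \left(-4 - 5 + 0\right) = S - -45 = S + 45 = 45 + S$)
$\frac{1}{m{\left(d{\left(3 \right)},31 \right)}} = \frac{1}{45 + 31} = \frac{1}{76}$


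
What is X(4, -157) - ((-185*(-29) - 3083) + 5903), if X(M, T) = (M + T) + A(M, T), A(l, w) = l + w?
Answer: -8491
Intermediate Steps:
X(M, T) = 2*M + 2*T (X(M, T) = (M + T) + (M + T) = 2*M + 2*T)
X(4, -157) - ((-185*(-29) - 3083) + 5903) = (2*4 + 2*(-157)) - ((-185*(-29) - 3083) + 5903) = (8 - 314) - ((5365 - 3083) + 5903) = -306 - (2282 + 5903) = -306 - 1*8185 = -306 - 8185 = -8491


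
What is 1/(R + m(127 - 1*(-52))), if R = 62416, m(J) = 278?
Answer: 1/62694 ≈ 1.5950e-5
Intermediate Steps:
1/(R + m(127 - 1*(-52))) = 1/(62416 + 278) = 1/62694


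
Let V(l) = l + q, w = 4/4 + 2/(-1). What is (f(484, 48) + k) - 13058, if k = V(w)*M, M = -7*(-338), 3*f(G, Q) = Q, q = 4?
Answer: -5944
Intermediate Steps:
w = -1 (w = 4*(1/4) + 2*(-1) = 1 - 2 = -1)
f(G, Q) = Q/3
V(l) = 4 + l (V(l) = l + 4 = 4 + l)
M = 2366
k = 7098 (k = (4 - 1)*2366 = 3*2366 = 7098)
(f(484, 48) + k) - 13058 = ((1/3)*48 + 7098) - 13058 = (16 + 7098) - 13058 = 7114 - 13058 = -5944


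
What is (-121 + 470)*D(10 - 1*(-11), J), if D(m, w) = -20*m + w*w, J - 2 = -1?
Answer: -146231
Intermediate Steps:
J = 1 (J = 2 - 1 = 1)
D(m, w) = w² - 20*m (D(m, w) = -20*m + w² = w² - 20*m)
(-121 + 470)*D(10 - 1*(-11), J) = (-121 + 470)*(1² - 20*(10 - 1*(-11))) = 349*(1 - 20*(10 + 11)) = 349*(1 - 20*21) = 349*(1 - 420) = 349*(-419) = -146231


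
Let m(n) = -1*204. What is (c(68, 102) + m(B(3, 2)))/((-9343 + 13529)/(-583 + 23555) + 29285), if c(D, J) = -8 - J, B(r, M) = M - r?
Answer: -3606604/336369603 ≈ -0.010722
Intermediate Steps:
m(n) = -204
(c(68, 102) + m(B(3, 2)))/((-9343 + 13529)/(-583 + 23555) + 29285) = ((-8 - 1*102) - 204)/((-9343 + 13529)/(-583 + 23555) + 29285) = ((-8 - 102) - 204)/(4186/22972 + 29285) = (-110 - 204)/(4186*(1/22972) + 29285) = -314/(2093/11486 + 29285) = -314/336369603/11486 = -314*11486/336369603 = -3606604/336369603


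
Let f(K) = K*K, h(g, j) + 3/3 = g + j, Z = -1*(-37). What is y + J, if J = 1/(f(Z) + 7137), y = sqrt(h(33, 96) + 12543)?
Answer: 1/8506 + sqrt(12671) ≈ 112.57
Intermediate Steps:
Z = 37
h(g, j) = -1 + g + j (h(g, j) = -1 + (g + j) = -1 + g + j)
f(K) = K**2
y = sqrt(12671) (y = sqrt((-1 + 33 + 96) + 12543) = sqrt(128 + 12543) = sqrt(12671) ≈ 112.57)
J = 1/8506 (J = 1/(37**2 + 7137) = 1/(1369 + 7137) = 1/8506 ≈ 0.00011756)
y + J = sqrt(12671) + 1/8506 = 1/8506 + sqrt(12671)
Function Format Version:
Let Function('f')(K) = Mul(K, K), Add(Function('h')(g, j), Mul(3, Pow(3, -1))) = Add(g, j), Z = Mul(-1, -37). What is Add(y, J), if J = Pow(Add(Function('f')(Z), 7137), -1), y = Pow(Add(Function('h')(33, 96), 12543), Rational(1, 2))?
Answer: Add(Rational(1, 8506), Pow(12671, Rational(1, 2))) ≈ 112.57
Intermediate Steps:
Z = 37
Function('h')(g, j) = Add(-1, g, j) (Function('h')(g, j) = Add(-1, Add(g, j)) = Add(-1, g, j))
Function('f')(K) = Pow(K, 2)
y = Pow(12671, Rational(1, 2)) (y = Pow(Add(Add(-1, 33, 96), 12543), Rational(1, 2)) = Pow(Add(128, 12543), Rational(1, 2)) = Pow(12671, Rational(1, 2)) ≈ 112.57)
J = Rational(1, 8506) (J = Pow(Add(Pow(37, 2), 7137), -1) = Pow(Add(1369, 7137), -1) = Pow(8506, -1) = Rational(1, 8506) ≈ 0.00011756)
Add(y, J) = Add(Pow(12671, Rational(1, 2)), Rational(1, 8506)) = Add(Rational(1, 8506), Pow(12671, Rational(1, 2)))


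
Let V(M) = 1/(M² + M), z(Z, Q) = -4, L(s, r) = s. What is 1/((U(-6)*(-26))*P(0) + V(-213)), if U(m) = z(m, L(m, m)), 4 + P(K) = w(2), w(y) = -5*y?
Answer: -45156/65747135 ≈ -0.00068681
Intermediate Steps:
P(K) = -14 (P(K) = -4 - 5*2 = -4 - 10 = -14)
U(m) = -4
V(M) = 1/(M + M²)
1/((U(-6)*(-26))*P(0) + V(-213)) = 1/(-4*(-26)*(-14) + 1/((-213)*(1 - 213))) = 1/(104*(-14) - 1/213/(-212)) = 1/(-1456 - 1/213*(-1/212)) = 1/(-1456 + 1/45156) = 1/(-65747135/45156) = -45156/65747135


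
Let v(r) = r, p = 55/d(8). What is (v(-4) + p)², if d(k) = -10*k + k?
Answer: 117649/5184 ≈ 22.695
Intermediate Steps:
d(k) = -9*k
p = -55/72 (p = 55/((-9*8)) = 55/(-72) = 55*(-1/72) = -55/72 ≈ -0.76389)
(v(-4) + p)² = (-4 - 55/72)² = (-343/72)² = 117649/5184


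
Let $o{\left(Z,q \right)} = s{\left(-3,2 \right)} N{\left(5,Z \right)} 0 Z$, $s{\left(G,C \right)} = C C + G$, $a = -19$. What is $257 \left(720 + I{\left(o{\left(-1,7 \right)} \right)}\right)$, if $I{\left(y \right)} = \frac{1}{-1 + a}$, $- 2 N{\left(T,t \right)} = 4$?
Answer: $\frac{3700543}{20} \approx 1.8503 \cdot 10^{5}$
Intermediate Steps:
$N{\left(T,t \right)} = -2$ ($N{\left(T,t \right)} = \left(- \frac{1}{2}\right) 4 = -2$)
$s{\left(G,C \right)} = G + C^{2}$ ($s{\left(G,C \right)} = C^{2} + G = G + C^{2}$)
$o{\left(Z,q \right)} = 0$ ($o{\left(Z,q \right)} = \left(-3 + 2^{2}\right) \left(-2\right) 0 Z = \left(-3 + 4\right) \left(-2\right) 0 = 1 \left(-2\right) 0 = \left(-2\right) 0 = 0$)
$I{\left(y \right)} = - \frac{1}{20}$ ($I{\left(y \right)} = \frac{1}{-1 - 19} = \frac{1}{-20} = - \frac{1}{20}$)
$257 \left(720 + I{\left(o{\left(-1,7 \right)} \right)}\right) = 257 \left(720 - \frac{1}{20}\right) = 257 \cdot \frac{14399}{20} = \frac{3700543}{20}$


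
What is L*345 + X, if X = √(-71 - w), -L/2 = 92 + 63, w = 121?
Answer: -106950 + 8*I*√3 ≈ -1.0695e+5 + 13.856*I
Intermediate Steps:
L = -310 (L = -2*(92 + 63) = -2*155 = -310)
X = 8*I*√3 (X = √(-71 - 1*121) = √(-71 - 121) = √(-192) = 8*I*√3 ≈ 13.856*I)
L*345 + X = -310*345 + 8*I*√3 = -106950 + 8*I*√3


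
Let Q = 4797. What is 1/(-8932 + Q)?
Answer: -1/4135 ≈ -0.00024184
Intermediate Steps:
1/(-8932 + Q) = 1/(-8932 + 4797) = 1/(-4135) = -1/4135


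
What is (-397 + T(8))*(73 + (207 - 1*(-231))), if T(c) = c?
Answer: -198779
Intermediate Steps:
(-397 + T(8))*(73 + (207 - 1*(-231))) = (-397 + 8)*(73 + (207 - 1*(-231))) = -389*(73 + (207 + 231)) = -389*(73 + 438) = -389*511 = -198779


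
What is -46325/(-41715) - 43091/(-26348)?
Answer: 603622433/219821364 ≈ 2.7460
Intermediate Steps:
-46325/(-41715) - 43091/(-26348) = -46325*(-1/41715) - 43091*(-1/26348) = 9265/8343 + 43091/26348 = 603622433/219821364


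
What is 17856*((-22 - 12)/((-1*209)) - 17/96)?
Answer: -53754/209 ≈ -257.20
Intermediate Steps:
17856*((-22 - 12)/((-1*209)) - 17/96) = 17856*(-34/(-209) - 17*1/96) = 17856*(-34*(-1/209) - 17/96) = 17856*(34/209 - 17/96) = 17856*(-289/20064) = -53754/209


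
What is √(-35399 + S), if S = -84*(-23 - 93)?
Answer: I*√25655 ≈ 160.17*I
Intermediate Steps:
S = 9744 (S = -84*(-116) = 9744)
√(-35399 + S) = √(-35399 + 9744) = √(-25655) = I*√25655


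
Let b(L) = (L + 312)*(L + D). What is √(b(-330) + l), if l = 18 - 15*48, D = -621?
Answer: 12*√114 ≈ 128.13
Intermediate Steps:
b(L) = (-621 + L)*(312 + L) (b(L) = (L + 312)*(L - 621) = (312 + L)*(-621 + L) = (-621 + L)*(312 + L))
l = -702 (l = 18 - 720 = -702)
√(b(-330) + l) = √((-193752 + (-330)² - 309*(-330)) - 702) = √((-193752 + 108900 + 101970) - 702) = √(17118 - 702) = √16416 = 12*√114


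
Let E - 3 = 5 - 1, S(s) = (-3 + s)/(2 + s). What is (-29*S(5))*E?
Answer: -58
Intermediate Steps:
S(s) = (-3 + s)/(2 + s)
E = 7 (E = 3 + (5 - 1) = 3 + 4 = 7)
(-29*S(5))*E = -29*(-3 + 5)/(2 + 5)*7 = -29*2/7*7 = -58/7*7 = -58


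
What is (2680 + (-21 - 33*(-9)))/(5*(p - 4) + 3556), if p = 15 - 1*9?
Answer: 1478/1783 ≈ 0.82894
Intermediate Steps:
p = 6 (p = 15 - 9 = 6)
(2680 + (-21 - 33*(-9)))/(5*(p - 4) + 3556) = (2680 + (-21 - 33*(-9)))/(5*(6 - 4) + 3556) = (2680 + (-21 + 297))/(5*2 + 3556) = (2680 + 276)/(10 + 3556) = 2956/3566 = 2956*(1/3566) = 1478/1783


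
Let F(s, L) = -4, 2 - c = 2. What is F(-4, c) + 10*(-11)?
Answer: -114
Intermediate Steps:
c = 0 (c = 2 - 1*2 = 2 - 2 = 0)
F(-4, c) + 10*(-11) = -4 + 10*(-11) = -4 - 110 = -114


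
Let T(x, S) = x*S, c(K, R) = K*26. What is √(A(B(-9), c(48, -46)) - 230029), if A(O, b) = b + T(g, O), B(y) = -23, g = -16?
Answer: I*√228413 ≈ 477.93*I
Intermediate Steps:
c(K, R) = 26*K
T(x, S) = S*x
A(O, b) = b - 16*O (A(O, b) = b + O*(-16) = b - 16*O)
√(A(B(-9), c(48, -46)) - 230029) = √((26*48 - 16*(-23)) - 230029) = √((1248 + 368) - 230029) = √(1616 - 230029) = √(-228413) = I*√228413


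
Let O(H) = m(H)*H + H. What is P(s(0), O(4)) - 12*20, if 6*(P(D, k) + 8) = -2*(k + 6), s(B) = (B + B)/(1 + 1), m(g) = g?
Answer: -770/3 ≈ -256.67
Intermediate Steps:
s(B) = B (s(B) = (2*B)/2 = (2*B)*(½) = B)
O(H) = H + H² (O(H) = H*H + H = H² + H = H + H²)
P(D, k) = -10 - k/3 (P(D, k) = -8 + (-2*(k + 6))/6 = -8 + (-2*(6 + k))/6 = -8 + (-12 - 2*k)/6 = -8 + (-2 - k/3) = -10 - k/3)
P(s(0), O(4)) - 12*20 = (-10 - 4*(1 + 4)/3) - 12*20 = (-10 - 4*5/3) - 240 = (-10 - ⅓*20) - 240 = (-10 - 20/3) - 240 = -50/3 - 240 = -770/3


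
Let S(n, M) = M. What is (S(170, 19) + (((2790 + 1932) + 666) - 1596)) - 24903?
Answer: -21092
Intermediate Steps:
(S(170, 19) + (((2790 + 1932) + 666) - 1596)) - 24903 = (19 + (((2790 + 1932) + 666) - 1596)) - 24903 = (19 + ((4722 + 666) - 1596)) - 24903 = (19 + (5388 - 1596)) - 24903 = (19 + 3792) - 24903 = 3811 - 24903 = -21092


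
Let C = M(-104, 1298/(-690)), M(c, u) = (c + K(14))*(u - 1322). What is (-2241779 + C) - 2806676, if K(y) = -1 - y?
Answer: -1687365034/345 ≈ -4.8909e+6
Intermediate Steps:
M(c, u) = (-1322 + u)*(-15 + c) (M(c, u) = (c + (-1 - 1*14))*(u - 1322) = (c + (-1 - 14))*(-1322 + u) = (c - 15)*(-1322 + u) = (-15 + c)*(-1322 + u) = (-1322 + u)*(-15 + c))
C = 54351941/345 (C = 19830 - 1322*(-104) - 19470/(-690) - 134992/(-690) = 19830 + 137488 - 19470*(-1)/690 - 134992*(-1)/690 = 19830 + 137488 - 15*(-649/345) - 104*(-649/345) = 19830 + 137488 + 649/23 + 67496/345 = 54351941/345 ≈ 1.5754e+5)
(-2241779 + C) - 2806676 = (-2241779 + 54351941/345) - 2806676 = -719061814/345 - 2806676 = -1687365034/345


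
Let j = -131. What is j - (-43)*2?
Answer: -45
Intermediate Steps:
j - (-43)*2 = -131 - (-43)*2 = -131 - 43*(-2) = -131 + 86 = -45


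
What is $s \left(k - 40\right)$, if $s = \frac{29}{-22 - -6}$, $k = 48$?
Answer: $- \frac{29}{2} \approx -14.5$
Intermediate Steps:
$s = - \frac{29}{16}$ ($s = \frac{29}{-22 + 6} = \frac{29}{-16} = 29 \left(- \frac{1}{16}\right) = - \frac{29}{16} \approx -1.8125$)
$s \left(k - 40\right) = - \frac{29 \left(48 - 40\right)}{16} = \left(- \frac{29}{16}\right) 8 = - \frac{29}{2}$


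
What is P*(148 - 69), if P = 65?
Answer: 5135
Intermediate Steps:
P*(148 - 69) = 65*(148 - 69) = 65*79 = 5135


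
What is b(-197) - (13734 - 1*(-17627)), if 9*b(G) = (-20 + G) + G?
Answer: -31407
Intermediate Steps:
b(G) = -20/9 + 2*G/9 (b(G) = ((-20 + G) + G)/9 = (-20 + 2*G)/9 = -20/9 + 2*G/9)
b(-197) - (13734 - 1*(-17627)) = (-20/9 + (2/9)*(-197)) - (13734 - 1*(-17627)) = (-20/9 - 394/9) - (13734 + 17627) = -46 - 1*31361 = -46 - 31361 = -31407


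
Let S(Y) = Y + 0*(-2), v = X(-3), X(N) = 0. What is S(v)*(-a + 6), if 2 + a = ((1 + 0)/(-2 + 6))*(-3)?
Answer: 0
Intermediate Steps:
v = 0
S(Y) = Y (S(Y) = Y + 0 = Y)
a = -11/4 (a = -2 + ((1 + 0)/(-2 + 6))*(-3) = -2 + (1/4)*(-3) = -2 + (1*(¼))*(-3) = -2 + (¼)*(-3) = -2 - ¾ = -11/4 ≈ -2.7500)
S(v)*(-a + 6) = 0*(-1*(-11/4) + 6) = 0*(11/4 + 6) = 0*(35/4) = 0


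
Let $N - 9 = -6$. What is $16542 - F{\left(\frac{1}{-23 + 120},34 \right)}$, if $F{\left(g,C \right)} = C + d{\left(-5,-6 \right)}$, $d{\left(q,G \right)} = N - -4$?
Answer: $16501$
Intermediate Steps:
$N = 3$ ($N = 9 - 6 = 3$)
$d{\left(q,G \right)} = 7$ ($d{\left(q,G \right)} = 3 - -4 = 3 + 4 = 7$)
$F{\left(g,C \right)} = 7 + C$ ($F{\left(g,C \right)} = C + 7 = 7 + C$)
$16542 - F{\left(\frac{1}{-23 + 120},34 \right)} = 16542 - \left(7 + 34\right) = 16542 - 41 = 16501$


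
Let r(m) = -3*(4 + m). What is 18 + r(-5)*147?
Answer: 459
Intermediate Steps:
r(m) = -12 - 3*m
18 + r(-5)*147 = 18 + (-12 - 3*(-5))*147 = 18 + (-12 + 15)*147 = 18 + 3*147 = 18 + 441 = 459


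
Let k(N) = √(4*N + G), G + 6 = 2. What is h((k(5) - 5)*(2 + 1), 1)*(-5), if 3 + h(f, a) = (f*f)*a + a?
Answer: -35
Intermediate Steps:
G = -4 (G = -6 + 2 = -4)
k(N) = √(-4 + 4*N) (k(N) = √(4*N - 4) = √(-4 + 4*N))
h(f, a) = -3 + a + a*f² (h(f, a) = -3 + ((f*f)*a + a) = -3 + (f²*a + a) = -3 + (a*f² + a) = -3 + (a + a*f²) = -3 + a + a*f²)
h((k(5) - 5)*(2 + 1), 1)*(-5) = (-3 + 1 + 1*((2*√(-1 + 5) - 5)*(2 + 1))²)*(-5) = (-3 + 1 + 1*((2*√4 - 5)*3)²)*(-5) = (-3 + 1 + 1*((2*2 - 5)*3)²)*(-5) = (-3 + 1 + 1*((4 - 5)*3)²)*(-5) = (-3 + 1 + 1*(-1*3)²)*(-5) = (-3 + 1 + 1*(-3)²)*(-5) = (-3 + 1 + 1*9)*(-5) = (-3 + 1 + 9)*(-5) = 7*(-5) = -35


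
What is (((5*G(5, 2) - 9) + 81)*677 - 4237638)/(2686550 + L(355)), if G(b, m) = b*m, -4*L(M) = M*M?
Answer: -16620176/10620175 ≈ -1.5650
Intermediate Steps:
L(M) = -M**2/4 (L(M) = -M*M/4 = -M**2/4)
(((5*G(5, 2) - 9) + 81)*677 - 4237638)/(2686550 + L(355)) = (((5*(5*2) - 9) + 81)*677 - 4237638)/(2686550 - 1/4*355**2) = (((5*10 - 9) + 81)*677 - 4237638)/(2686550 - 1/4*126025) = (((50 - 9) + 81)*677 - 4237638)/(2686550 - 126025/4) = ((41 + 81)*677 - 4237638)/(10620175/4) = (122*677 - 4237638)*(4/10620175) = (82594 - 4237638)*(4/10620175) = -4155044*4/10620175 = -16620176/10620175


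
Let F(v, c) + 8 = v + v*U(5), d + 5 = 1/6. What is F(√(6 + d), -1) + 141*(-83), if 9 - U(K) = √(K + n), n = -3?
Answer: -11711 - √21/3 + 5*√42/3 ≈ -11702.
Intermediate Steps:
U(K) = 9 - √(-3 + K) (U(K) = 9 - √(K - 3) = 9 - √(-3 + K))
d = -29/6 (d = -5 + 1/6 = -5 + ⅙ = -29/6 ≈ -4.8333)
F(v, c) = -8 + v + v*(9 - √2) (F(v, c) = -8 + (v + v*(9 - √(-3 + 5))) = -8 + (v + v*(9 - √2)) = -8 + v + v*(9 - √2))
F(√(6 + d), -1) + 141*(-83) = (-8 + √(6 - 29/6) + √(6 - 29/6)*(9 - √2)) + 141*(-83) = (-8 + √(7/6) + √(7/6)*(9 - √2)) - 11703 = (-8 + √42/6 + (√42/6)*(9 - √2)) - 11703 = (-8 + √42/6 + √42*(9 - √2)/6) - 11703 = -11711 + √42/6 + √42*(9 - √2)/6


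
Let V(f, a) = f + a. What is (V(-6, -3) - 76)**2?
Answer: 7225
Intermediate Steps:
V(f, a) = a + f
(V(-6, -3) - 76)**2 = ((-3 - 6) - 76)**2 = (-9 - 76)**2 = (-85)**2 = 7225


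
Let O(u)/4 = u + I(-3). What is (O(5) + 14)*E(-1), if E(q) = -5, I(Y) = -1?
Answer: -150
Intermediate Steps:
O(u) = -4 + 4*u (O(u) = 4*(u - 1) = 4*(-1 + u) = -4 + 4*u)
(O(5) + 14)*E(-1) = ((-4 + 4*5) + 14)*(-5) = ((-4 + 20) + 14)*(-5) = (16 + 14)*(-5) = 30*(-5) = -150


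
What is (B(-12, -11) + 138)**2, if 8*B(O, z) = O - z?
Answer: 1216609/64 ≈ 19010.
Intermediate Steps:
B(O, z) = -z/8 + O/8 (B(O, z) = (O - z)/8 = -z/8 + O/8)
(B(-12, -11) + 138)**2 = ((-1/8*(-11) + (1/8)*(-12)) + 138)**2 = ((11/8 - 3/2) + 138)**2 = (-1/8 + 138)**2 = (1103/8)**2 = 1216609/64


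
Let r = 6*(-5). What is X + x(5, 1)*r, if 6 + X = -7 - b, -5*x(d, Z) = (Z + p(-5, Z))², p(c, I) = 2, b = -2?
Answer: 43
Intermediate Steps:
x(d, Z) = -(2 + Z)²/5 (x(d, Z) = -(Z + 2)²/5 = -(2 + Z)²/5)
r = -30
X = -11 (X = -6 + (-7 - 1*(-2)) = -6 + (-7 + 2) = -6 - 5 = -11)
X + x(5, 1)*r = -11 - (2 + 1)²/5*(-30) = -11 - ⅕*3²*(-30) = -11 - ⅕*9*(-30) = -11 - 9/5*(-30) = -11 + 54 = 43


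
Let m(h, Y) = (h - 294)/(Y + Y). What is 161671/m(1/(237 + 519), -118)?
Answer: 28844693136/222263 ≈ 1.2978e+5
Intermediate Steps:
m(h, Y) = (-294 + h)/(2*Y) (m(h, Y) = (-294 + h)/((2*Y)) = (-294 + h)*(1/(2*Y)) = (-294 + h)/(2*Y))
161671/m(1/(237 + 519), -118) = 161671/(((½)*(-294 + 1/(237 + 519))/(-118))) = 161671/(((½)*(-1/118)*(-294 + 1/756))) = 161671/(((½)*(-1/118)*(-222263/756))) = 161671/(222263/178416) = 161671*(178416/222263) = 28844693136/222263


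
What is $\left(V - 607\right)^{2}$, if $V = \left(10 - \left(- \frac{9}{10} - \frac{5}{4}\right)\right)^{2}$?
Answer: $\frac{33764430001}{160000} \approx 2.1103 \cdot 10^{5}$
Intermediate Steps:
$V = \frac{59049}{400}$ ($V = \left(10 - - \frac{43}{20}\right)^{2} = \left(10 + \left(\frac{9}{10} + \frac{5}{4}\right)\right)^{2} = \left(10 + \frac{43}{20}\right)^{2} = \left(\frac{243}{20}\right)^{2} = \frac{59049}{400} \approx 147.62$)
$\left(V - 607\right)^{2} = \left(\frac{59049}{400} - 607\right)^{2} = \left(- \frac{183751}{400}\right)^{2} = \frac{33764430001}{160000}$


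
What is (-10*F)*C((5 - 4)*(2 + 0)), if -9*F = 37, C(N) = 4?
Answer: 1480/9 ≈ 164.44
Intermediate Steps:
F = -37/9 (F = -⅑*37 = -37/9 ≈ -4.1111)
(-10*F)*C((5 - 4)*(2 + 0)) = -10*(-37/9)*4 = (370/9)*4 = 1480/9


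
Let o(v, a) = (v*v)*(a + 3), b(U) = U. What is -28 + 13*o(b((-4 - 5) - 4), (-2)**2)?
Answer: 15351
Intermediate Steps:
o(v, a) = v**2*(3 + a)
-28 + 13*o(b((-4 - 5) - 4), (-2)**2) = -28 + 13*(((-4 - 5) - 4)**2*(3 + (-2)**2)) = -28 + 13*((-9 - 4)**2*(3 + 4)) = -28 + 13*((-13)**2*7) = -28 + 13*(169*7) = -28 + 13*1183 = -28 + 15379 = 15351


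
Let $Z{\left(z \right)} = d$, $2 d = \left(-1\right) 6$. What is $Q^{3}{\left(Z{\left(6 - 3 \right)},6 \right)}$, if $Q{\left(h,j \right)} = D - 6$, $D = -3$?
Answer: $-729$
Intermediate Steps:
$d = -3$ ($d = \frac{\left(-1\right) 6}{2} = \frac{1}{2} \left(-6\right) = -3$)
$Z{\left(z \right)} = -3$
$Q{\left(h,j \right)} = -9$ ($Q{\left(h,j \right)} = -3 - 6 = -9$)
$Q^{3}{\left(Z{\left(6 - 3 \right)},6 \right)} = \left(-9\right)^{3} = -729$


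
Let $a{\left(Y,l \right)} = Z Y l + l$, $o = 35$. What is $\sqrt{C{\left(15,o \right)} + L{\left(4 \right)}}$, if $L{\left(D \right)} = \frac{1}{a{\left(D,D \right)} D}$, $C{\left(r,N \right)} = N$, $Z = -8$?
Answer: $\frac{\sqrt{538129}}{124} \approx 5.9159$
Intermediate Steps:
$a{\left(Y,l \right)} = l - 8 Y l$ ($a{\left(Y,l \right)} = - 8 Y l + l = l - 8 Y l$)
$L{\left(D \right)} = \frac{1}{D^{2} \left(1 - 8 D\right)}$ ($L{\left(D \right)} = \frac{1}{D \left(1 - 8 D\right) D} = \frac{1}{D^{2} \left(1 - 8 D\right)}$)
$\sqrt{C{\left(15,o \right)} + L{\left(4 \right)}} = \sqrt{35 + \frac{1}{16 \left(1 - 32\right)}} = \sqrt{35 + \frac{1}{16 \left(-31\right)}} = \sqrt{35 + \frac{1}{16} \left(- \frac{1}{31}\right)} = \sqrt{35 - \frac{1}{496}} = \sqrt{\frac{17359}{496}} = \frac{\sqrt{538129}}{124}$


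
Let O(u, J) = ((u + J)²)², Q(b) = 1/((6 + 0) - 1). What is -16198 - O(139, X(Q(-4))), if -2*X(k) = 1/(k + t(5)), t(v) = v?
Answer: -2722007740405409/7311616 ≈ -3.7229e+8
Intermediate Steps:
Q(b) = ⅕ (Q(b) = 1/(6 - 1) = 1/5 = ⅕)
X(k) = -1/(2*(5 + k)) (X(k) = -1/(2*(k + 5)) = -1/(2*(5 + k)))
O(u, J) = (J + u)⁴ (O(u, J) = ((J + u)²)² = (J + u)⁴)
-16198 - O(139, X(Q(-4))) = -16198 - (-1/(10 + 2*(⅕)) + 139)⁴ = -16198 - (-1/(10 + ⅖) + 139)⁴ = -16198 - (-1/52/5 + 139)⁴ = -16198 - (-1*5/52 + 139)⁴ = -16198 - (-5/52 + 139)⁴ = -16198 - (7223/52)⁴ = -16198 - 1*2721889306849441/7311616 = -16198 - 2721889306849441/7311616 = -2722007740405409/7311616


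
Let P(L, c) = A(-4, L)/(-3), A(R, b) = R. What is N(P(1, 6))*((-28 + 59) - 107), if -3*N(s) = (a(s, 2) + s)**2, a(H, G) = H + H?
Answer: 1216/3 ≈ 405.33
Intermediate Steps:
a(H, G) = 2*H
P(L, c) = 4/3 (P(L, c) = -4/(-3) = -4*(-1/3) = 4/3)
N(s) = -3*s**2 (N(s) = -(2*s + s)**2/3 = -9*s**2/3 = -3*s**2)
N(P(1, 6))*((-28 + 59) - 107) = (-3*(4/3)**2)*((-28 + 59) - 107) = (-3*16/9)*(31 - 107) = -16/3*(-76) = 1216/3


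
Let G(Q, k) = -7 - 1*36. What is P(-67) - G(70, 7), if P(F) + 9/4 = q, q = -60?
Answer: -77/4 ≈ -19.250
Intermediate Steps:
P(F) = -249/4 (P(F) = -9/4 - 60 = -249/4)
G(Q, k) = -43 (G(Q, k) = -7 - 36 = -43)
P(-67) - G(70, 7) = -249/4 - 1*(-43) = -249/4 + 43 = -77/4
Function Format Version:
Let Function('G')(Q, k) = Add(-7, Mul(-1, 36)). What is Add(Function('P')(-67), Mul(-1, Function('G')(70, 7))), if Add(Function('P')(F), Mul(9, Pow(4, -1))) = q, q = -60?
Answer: Rational(-77, 4) ≈ -19.250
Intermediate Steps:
Function('P')(F) = Rational(-249, 4) (Function('P')(F) = Add(Rational(-9, 4), -60) = Rational(-249, 4))
Function('G')(Q, k) = -43 (Function('G')(Q, k) = Add(-7, -36) = -43)
Add(Function('P')(-67), Mul(-1, Function('G')(70, 7))) = Add(Rational(-249, 4), Mul(-1, -43)) = Add(Rational(-249, 4), 43) = Rational(-77, 4)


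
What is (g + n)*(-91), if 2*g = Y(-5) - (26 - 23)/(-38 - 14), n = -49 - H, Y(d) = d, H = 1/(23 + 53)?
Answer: 712131/152 ≈ 4685.1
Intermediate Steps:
H = 1/76 ≈ 0.013158
n = -3725/76 (n = -49 - 1*1/76 = -49 - 1/76 = -3725/76 ≈ -49.013)
g = -257/104 (g = (-5 - (26 - 23)/(-38 - 14))/2 = (-5 - 3/(-52))/2 = (-5 - 3*(-1)/52)/2 = (-5 - 1*(-3/52))/2 = (-5 + 3/52)/2 = (1/2)*(-257/52) = -257/104 ≈ -2.4712)
(g + n)*(-91) = (-257/104 - 3725/76)*(-91) = -101733/1976*(-91) = 712131/152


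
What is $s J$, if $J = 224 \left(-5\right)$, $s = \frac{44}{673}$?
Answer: $- \frac{49280}{673} \approx -73.224$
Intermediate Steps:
$s = \frac{44}{673}$ ($s = 44 \cdot \frac{1}{673} = \frac{44}{673} \approx 0.065379$)
$J = -1120$
$s J = \frac{44}{673} \left(-1120\right) = - \frac{49280}{673}$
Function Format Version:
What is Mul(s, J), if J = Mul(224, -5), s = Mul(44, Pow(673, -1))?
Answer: Rational(-49280, 673) ≈ -73.224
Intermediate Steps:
s = Rational(44, 673) (s = Mul(44, Rational(1, 673)) = Rational(44, 673) ≈ 0.065379)
J = -1120
Mul(s, J) = Mul(Rational(44, 673), -1120) = Rational(-49280, 673)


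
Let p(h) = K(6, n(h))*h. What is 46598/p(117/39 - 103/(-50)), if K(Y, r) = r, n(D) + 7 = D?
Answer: -5065000/1067 ≈ -4747.0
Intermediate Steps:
n(D) = -7 + D
p(h) = h*(-7 + h) (p(h) = (-7 + h)*h = h*(-7 + h))
46598/p(117/39 - 103/(-50)) = 46598/(((117/39 - 103/(-50))*(-7 + (117/39 - 103/(-50))))) = 46598/(((117*(1/39) - 103*(-1/50))*(-7 + (117*(1/39) - 103*(-1/50))))) = 46598/(((3 + 103/50)*(-7 + (3 + 103/50)))) = 46598/((253*(-7 + 253/50)/50)) = 46598/(((253/50)*(-97/50))) = 46598/(-24541/2500) = 46598*(-2500/24541) = -5065000/1067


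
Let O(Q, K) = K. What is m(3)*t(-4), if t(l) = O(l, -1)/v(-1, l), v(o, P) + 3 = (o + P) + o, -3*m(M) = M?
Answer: -⅑ ≈ -0.11111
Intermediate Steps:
m(M) = -M/3
v(o, P) = -3 + P + 2*o (v(o, P) = -3 + ((o + P) + o) = -3 + ((P + o) + o) = -3 + (P + 2*o) = -3 + P + 2*o)
t(l) = -1/(-5 + l) (t(l) = -1/(-3 + l + 2*(-1)) = -1/(-3 + l - 2) = -1/(-5 + l))
m(3)*t(-4) = (-⅓*3)*(-1/(-5 - 4)) = -(-1)/(-9) = -(-1)*(-1)/9 = -1*⅑ = -⅑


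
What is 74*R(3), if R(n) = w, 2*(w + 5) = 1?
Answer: -333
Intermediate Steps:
w = -9/2 (w = -5 + (½)*1 = -5 + ½ = -9/2 ≈ -4.5000)
R(n) = -9/2
74*R(3) = 74*(-9/2) = -333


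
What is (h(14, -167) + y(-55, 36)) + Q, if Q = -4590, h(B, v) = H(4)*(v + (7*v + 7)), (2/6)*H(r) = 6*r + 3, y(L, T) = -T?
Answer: -112275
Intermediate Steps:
H(r) = 9 + 18*r (H(r) = 3*(6*r + 3) = 3*(3 + 6*r) = 9 + 18*r)
h(B, v) = 567 + 648*v (h(B, v) = (9 + 18*4)*(v + (7*v + 7)) = (9 + 72)*(v + (7 + 7*v)) = 81*(7 + 8*v) = 567 + 648*v)
(h(14, -167) + y(-55, 36)) + Q = ((567 + 648*(-167)) - 1*36) - 4590 = ((567 - 108216) - 36) - 4590 = (-107649 - 36) - 4590 = -107685 - 4590 = -112275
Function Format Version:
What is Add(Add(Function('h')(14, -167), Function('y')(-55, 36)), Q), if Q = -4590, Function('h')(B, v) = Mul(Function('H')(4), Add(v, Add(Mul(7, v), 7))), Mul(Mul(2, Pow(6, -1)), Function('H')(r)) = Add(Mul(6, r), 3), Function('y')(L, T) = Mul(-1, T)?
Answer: -112275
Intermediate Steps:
Function('H')(r) = Add(9, Mul(18, r)) (Function('H')(r) = Mul(3, Add(Mul(6, r), 3)) = Mul(3, Add(3, Mul(6, r))) = Add(9, Mul(18, r)))
Function('h')(B, v) = Add(567, Mul(648, v)) (Function('h')(B, v) = Mul(Add(9, Mul(18, 4)), Add(v, Add(Mul(7, v), 7))) = Mul(Add(9, 72), Add(v, Add(7, Mul(7, v)))) = Mul(81, Add(7, Mul(8, v))) = Add(567, Mul(648, v)))
Add(Add(Function('h')(14, -167), Function('y')(-55, 36)), Q) = Add(Add(Add(567, Mul(648, -167)), Mul(-1, 36)), -4590) = Add(Add(Add(567, -108216), -36), -4590) = Add(Add(-107649, -36), -4590) = Add(-107685, -4590) = -112275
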